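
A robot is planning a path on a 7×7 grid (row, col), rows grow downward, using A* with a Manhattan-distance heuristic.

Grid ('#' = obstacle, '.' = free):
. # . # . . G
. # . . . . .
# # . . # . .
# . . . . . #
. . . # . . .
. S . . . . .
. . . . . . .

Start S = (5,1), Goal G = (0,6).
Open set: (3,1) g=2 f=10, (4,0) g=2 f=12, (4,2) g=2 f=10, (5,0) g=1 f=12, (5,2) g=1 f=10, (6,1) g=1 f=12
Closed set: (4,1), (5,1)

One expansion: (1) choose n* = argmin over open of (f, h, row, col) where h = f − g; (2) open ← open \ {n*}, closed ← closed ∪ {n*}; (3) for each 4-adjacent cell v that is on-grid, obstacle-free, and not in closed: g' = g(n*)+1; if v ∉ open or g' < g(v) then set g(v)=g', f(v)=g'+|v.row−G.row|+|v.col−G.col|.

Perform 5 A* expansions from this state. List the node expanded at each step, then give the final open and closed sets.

step 1: expand (3,1) (f=10, h=8) → closed; open now [(3,2) g=3 f=10, (4,0) g=2 f=12, (4,2) g=2 f=10, (5,0) g=1 f=12, (5,2) g=1 f=10, (6,1) g=1 f=12]
step 2: expand (3,2) (f=10, h=7) → closed; open now [(2,2) g=4 f=10, (3,3) g=4 f=10, (4,0) g=2 f=12, (4,2) g=2 f=10, (5,0) g=1 f=12, (5,2) g=1 f=10, (6,1) g=1 f=12]
step 3: expand (2,2) (f=10, h=6) → closed; open now [(1,2) g=5 f=10, (2,3) g=5 f=10, (3,3) g=4 f=10, (4,0) g=2 f=12, (4,2) g=2 f=10, (5,0) g=1 f=12, (5,2) g=1 f=10, (6,1) g=1 f=12]
step 4: expand (1,2) (f=10, h=5) → closed; open now [(0,2) g=6 f=10, (1,3) g=6 f=10, (2,3) g=5 f=10, (3,3) g=4 f=10, (4,0) g=2 f=12, (4,2) g=2 f=10, (5,0) g=1 f=12, (5,2) g=1 f=10, (6,1) g=1 f=12]
step 5: expand (0,2) (f=10, h=4) → closed; open now [(1,3) g=6 f=10, (2,3) g=5 f=10, (3,3) g=4 f=10, (4,0) g=2 f=12, (4,2) g=2 f=10, (5,0) g=1 f=12, (5,2) g=1 f=10, (6,1) g=1 f=12]

order=[(3,1) → (3,2) → (2,2) → (1,2) → (0,2)]; open=[(1,3) g=6 f=10, (2,3) g=5 f=10, (3,3) g=4 f=10, (4,0) g=2 f=12, (4,2) g=2 f=10, (5,0) g=1 f=12, (5,2) g=1 f=10, (6,1) g=1 f=12]; closed=[(0,2), (1,2), (2,2), (3,1), (3,2), (4,1), (5,1)]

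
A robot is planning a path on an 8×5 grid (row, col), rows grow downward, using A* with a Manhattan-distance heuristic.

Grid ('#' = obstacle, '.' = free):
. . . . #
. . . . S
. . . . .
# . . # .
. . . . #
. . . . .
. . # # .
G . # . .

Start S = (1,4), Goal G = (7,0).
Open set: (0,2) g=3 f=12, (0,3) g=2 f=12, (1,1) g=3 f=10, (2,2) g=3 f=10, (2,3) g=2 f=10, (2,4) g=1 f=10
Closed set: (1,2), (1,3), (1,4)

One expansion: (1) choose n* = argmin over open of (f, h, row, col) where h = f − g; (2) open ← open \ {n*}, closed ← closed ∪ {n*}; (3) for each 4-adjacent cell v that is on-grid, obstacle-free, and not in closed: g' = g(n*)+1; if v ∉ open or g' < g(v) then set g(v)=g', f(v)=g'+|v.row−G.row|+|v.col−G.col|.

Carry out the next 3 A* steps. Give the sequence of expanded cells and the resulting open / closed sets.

step 1: expand (1,1) (f=10, h=7) → closed; open now [(0,1) g=4 f=12, (0,2) g=3 f=12, (0,3) g=2 f=12, (1,0) g=4 f=10, (2,1) g=4 f=10, (2,2) g=3 f=10, (2,3) g=2 f=10, (2,4) g=1 f=10]
step 2: expand (1,0) (f=10, h=6) → closed; open now [(0,0) g=5 f=12, (0,1) g=4 f=12, (0,2) g=3 f=12, (0,3) g=2 f=12, (2,0) g=5 f=10, (2,1) g=4 f=10, (2,2) g=3 f=10, (2,3) g=2 f=10, (2,4) g=1 f=10]
step 3: expand (2,0) (f=10, h=5) → closed; open now [(0,0) g=5 f=12, (0,1) g=4 f=12, (0,2) g=3 f=12, (0,3) g=2 f=12, (2,1) g=4 f=10, (2,2) g=3 f=10, (2,3) g=2 f=10, (2,4) g=1 f=10]

order=[(1,1) → (1,0) → (2,0)]; open=[(0,0) g=5 f=12, (0,1) g=4 f=12, (0,2) g=3 f=12, (0,3) g=2 f=12, (2,1) g=4 f=10, (2,2) g=3 f=10, (2,3) g=2 f=10, (2,4) g=1 f=10]; closed=[(1,0), (1,1), (1,2), (1,3), (1,4), (2,0)]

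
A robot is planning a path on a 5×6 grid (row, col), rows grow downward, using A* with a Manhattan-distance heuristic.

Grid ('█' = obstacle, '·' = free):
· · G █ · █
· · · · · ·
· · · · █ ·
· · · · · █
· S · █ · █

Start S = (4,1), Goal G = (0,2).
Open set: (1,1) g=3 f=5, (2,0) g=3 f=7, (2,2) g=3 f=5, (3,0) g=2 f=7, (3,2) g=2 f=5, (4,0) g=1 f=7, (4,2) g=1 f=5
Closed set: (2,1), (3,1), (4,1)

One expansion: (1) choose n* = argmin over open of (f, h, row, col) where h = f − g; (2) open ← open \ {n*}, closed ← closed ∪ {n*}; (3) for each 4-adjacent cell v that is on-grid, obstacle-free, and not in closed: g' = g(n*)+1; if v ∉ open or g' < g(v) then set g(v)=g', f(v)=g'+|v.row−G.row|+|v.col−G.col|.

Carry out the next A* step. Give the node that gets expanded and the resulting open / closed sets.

step 1: expand (1,1) (f=5, h=2) → closed; open now [(0,1) g=4 f=5, (1,0) g=4 f=7, (1,2) g=4 f=5, (2,0) g=3 f=7, (2,2) g=3 f=5, (3,0) g=2 f=7, (3,2) g=2 f=5, (4,0) g=1 f=7, (4,2) g=1 f=5]

expanded=(1,1); open=[(0,1) g=4 f=5, (1,0) g=4 f=7, (1,2) g=4 f=5, (2,0) g=3 f=7, (2,2) g=3 f=5, (3,0) g=2 f=7, (3,2) g=2 f=5, (4,0) g=1 f=7, (4,2) g=1 f=5]; closed=[(1,1), (2,1), (3,1), (4,1)]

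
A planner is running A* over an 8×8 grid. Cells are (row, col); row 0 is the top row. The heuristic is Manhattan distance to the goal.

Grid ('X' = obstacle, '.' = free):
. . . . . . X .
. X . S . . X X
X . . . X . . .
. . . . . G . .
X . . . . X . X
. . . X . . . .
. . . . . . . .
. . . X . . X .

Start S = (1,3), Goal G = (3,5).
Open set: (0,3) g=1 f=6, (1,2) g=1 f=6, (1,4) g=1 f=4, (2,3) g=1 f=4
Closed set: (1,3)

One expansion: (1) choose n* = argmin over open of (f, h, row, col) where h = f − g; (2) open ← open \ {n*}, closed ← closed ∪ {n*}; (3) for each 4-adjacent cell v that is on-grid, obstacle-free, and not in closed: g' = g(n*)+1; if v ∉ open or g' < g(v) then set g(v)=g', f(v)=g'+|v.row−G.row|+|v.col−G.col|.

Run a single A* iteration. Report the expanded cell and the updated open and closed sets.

step 1: expand (1,4) (f=4, h=3) → closed; open now [(0,3) g=1 f=6, (0,4) g=2 f=6, (1,2) g=1 f=6, (1,5) g=2 f=4, (2,3) g=1 f=4]

expanded=(1,4); open=[(0,3) g=1 f=6, (0,4) g=2 f=6, (1,2) g=1 f=6, (1,5) g=2 f=4, (2,3) g=1 f=4]; closed=[(1,3), (1,4)]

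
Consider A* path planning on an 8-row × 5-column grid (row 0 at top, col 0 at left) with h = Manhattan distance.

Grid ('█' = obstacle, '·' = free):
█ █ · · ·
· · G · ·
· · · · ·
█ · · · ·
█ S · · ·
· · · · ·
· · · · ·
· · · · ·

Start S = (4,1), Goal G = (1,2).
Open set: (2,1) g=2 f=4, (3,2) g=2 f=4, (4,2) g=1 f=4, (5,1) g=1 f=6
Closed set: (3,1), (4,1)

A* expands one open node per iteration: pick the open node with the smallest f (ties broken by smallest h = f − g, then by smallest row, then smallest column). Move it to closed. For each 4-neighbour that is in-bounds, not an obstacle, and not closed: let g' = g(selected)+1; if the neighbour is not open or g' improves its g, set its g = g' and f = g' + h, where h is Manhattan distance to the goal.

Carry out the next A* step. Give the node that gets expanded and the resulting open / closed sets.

expanded=(2,1); open=[(1,1) g=3 f=4, (2,0) g=3 f=6, (2,2) g=3 f=4, (3,2) g=2 f=4, (4,2) g=1 f=4, (5,1) g=1 f=6]; closed=[(2,1), (3,1), (4,1)]

step 1: expand (2,1) (f=4, h=2) → closed; open now [(1,1) g=3 f=4, (2,0) g=3 f=6, (2,2) g=3 f=4, (3,2) g=2 f=4, (4,2) g=1 f=4, (5,1) g=1 f=6]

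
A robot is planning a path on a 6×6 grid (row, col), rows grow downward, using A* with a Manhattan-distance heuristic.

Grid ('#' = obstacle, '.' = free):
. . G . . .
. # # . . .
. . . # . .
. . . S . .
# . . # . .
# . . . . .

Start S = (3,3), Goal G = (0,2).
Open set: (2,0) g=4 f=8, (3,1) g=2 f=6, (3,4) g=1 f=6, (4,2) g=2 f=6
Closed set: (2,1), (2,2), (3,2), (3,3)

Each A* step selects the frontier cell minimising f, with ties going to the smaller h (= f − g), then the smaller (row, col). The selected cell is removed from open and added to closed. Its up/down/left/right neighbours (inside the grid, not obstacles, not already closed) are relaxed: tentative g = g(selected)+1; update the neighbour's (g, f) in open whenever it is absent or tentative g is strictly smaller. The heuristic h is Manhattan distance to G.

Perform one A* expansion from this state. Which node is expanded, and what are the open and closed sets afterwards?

expanded=(3,1); open=[(2,0) g=4 f=8, (3,0) g=3 f=8, (3,4) g=1 f=6, (4,1) g=3 f=8, (4,2) g=2 f=6]; closed=[(2,1), (2,2), (3,1), (3,2), (3,3)]

step 1: expand (3,1) (f=6, h=4) → closed; open now [(2,0) g=4 f=8, (3,0) g=3 f=8, (3,4) g=1 f=6, (4,1) g=3 f=8, (4,2) g=2 f=6]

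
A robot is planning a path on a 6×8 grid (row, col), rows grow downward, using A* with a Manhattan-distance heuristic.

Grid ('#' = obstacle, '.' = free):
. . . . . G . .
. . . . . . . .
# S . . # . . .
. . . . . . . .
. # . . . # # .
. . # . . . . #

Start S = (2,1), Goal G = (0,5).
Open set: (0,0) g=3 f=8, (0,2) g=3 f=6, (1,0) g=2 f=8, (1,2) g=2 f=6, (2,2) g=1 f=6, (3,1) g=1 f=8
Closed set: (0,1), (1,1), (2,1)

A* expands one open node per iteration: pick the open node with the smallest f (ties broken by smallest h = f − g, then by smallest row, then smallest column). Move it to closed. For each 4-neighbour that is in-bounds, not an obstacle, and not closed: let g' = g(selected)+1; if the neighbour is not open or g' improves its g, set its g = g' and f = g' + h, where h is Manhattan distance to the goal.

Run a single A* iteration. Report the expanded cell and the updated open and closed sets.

expanded=(0,2); open=[(0,0) g=3 f=8, (0,3) g=4 f=6, (1,0) g=2 f=8, (1,2) g=2 f=6, (2,2) g=1 f=6, (3,1) g=1 f=8]; closed=[(0,1), (0,2), (1,1), (2,1)]

step 1: expand (0,2) (f=6, h=3) → closed; open now [(0,0) g=3 f=8, (0,3) g=4 f=6, (1,0) g=2 f=8, (1,2) g=2 f=6, (2,2) g=1 f=6, (3,1) g=1 f=8]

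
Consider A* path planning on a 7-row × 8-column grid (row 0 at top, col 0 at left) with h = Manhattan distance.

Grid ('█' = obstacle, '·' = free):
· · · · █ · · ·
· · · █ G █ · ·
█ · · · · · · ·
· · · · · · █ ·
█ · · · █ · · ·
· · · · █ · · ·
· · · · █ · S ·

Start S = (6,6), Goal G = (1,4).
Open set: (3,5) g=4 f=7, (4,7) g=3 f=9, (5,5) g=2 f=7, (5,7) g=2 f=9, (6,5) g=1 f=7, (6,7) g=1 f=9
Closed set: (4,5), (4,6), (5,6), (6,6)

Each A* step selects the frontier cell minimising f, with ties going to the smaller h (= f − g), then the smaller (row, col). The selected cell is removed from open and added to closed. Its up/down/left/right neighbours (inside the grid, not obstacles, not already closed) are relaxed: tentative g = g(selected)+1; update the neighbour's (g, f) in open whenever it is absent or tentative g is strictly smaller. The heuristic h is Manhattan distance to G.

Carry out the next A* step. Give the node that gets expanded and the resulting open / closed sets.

expanded=(3,5); open=[(2,5) g=5 f=7, (3,4) g=5 f=7, (4,7) g=3 f=9, (5,5) g=2 f=7, (5,7) g=2 f=9, (6,5) g=1 f=7, (6,7) g=1 f=9]; closed=[(3,5), (4,5), (4,6), (5,6), (6,6)]

step 1: expand (3,5) (f=7, h=3) → closed; open now [(2,5) g=5 f=7, (3,4) g=5 f=7, (4,7) g=3 f=9, (5,5) g=2 f=7, (5,7) g=2 f=9, (6,5) g=1 f=7, (6,7) g=1 f=9]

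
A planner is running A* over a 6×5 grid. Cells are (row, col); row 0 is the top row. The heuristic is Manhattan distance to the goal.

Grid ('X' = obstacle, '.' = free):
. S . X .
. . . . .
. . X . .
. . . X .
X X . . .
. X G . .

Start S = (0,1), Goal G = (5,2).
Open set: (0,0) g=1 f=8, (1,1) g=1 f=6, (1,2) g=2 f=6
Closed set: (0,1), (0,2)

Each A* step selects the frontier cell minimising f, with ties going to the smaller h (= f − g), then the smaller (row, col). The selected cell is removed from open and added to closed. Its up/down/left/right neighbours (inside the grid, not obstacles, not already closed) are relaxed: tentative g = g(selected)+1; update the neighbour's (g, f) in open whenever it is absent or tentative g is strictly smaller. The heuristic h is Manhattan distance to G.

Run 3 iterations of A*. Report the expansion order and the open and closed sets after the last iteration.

step 1: expand (1,2) (f=6, h=4) → closed; open now [(0,0) g=1 f=8, (1,1) g=1 f=6, (1,3) g=3 f=8]
step 2: expand (1,1) (f=6, h=5) → closed; open now [(0,0) g=1 f=8, (1,0) g=2 f=8, (1,3) g=3 f=8, (2,1) g=2 f=6]
step 3: expand (2,1) (f=6, h=4) → closed; open now [(0,0) g=1 f=8, (1,0) g=2 f=8, (1,3) g=3 f=8, (2,0) g=3 f=8, (3,1) g=3 f=6]

order=[(1,2) → (1,1) → (2,1)]; open=[(0,0) g=1 f=8, (1,0) g=2 f=8, (1,3) g=3 f=8, (2,0) g=3 f=8, (3,1) g=3 f=6]; closed=[(0,1), (0,2), (1,1), (1,2), (2,1)]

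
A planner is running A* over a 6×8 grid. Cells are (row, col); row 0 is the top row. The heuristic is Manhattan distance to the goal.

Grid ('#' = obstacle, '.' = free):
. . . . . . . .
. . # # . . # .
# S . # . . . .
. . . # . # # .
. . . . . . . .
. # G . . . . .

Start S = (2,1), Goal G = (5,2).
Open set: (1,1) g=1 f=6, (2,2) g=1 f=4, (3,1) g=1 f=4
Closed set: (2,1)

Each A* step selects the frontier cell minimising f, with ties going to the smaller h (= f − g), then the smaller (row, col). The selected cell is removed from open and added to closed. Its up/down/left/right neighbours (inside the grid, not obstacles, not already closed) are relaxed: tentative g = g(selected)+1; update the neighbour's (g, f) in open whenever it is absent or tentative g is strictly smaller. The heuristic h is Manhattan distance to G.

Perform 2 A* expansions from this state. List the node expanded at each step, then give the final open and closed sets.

order=[(2,2) → (3,2)]; open=[(1,1) g=1 f=6, (3,1) g=1 f=4, (4,2) g=3 f=4]; closed=[(2,1), (2,2), (3,2)]

step 1: expand (2,2) (f=4, h=3) → closed; open now [(1,1) g=1 f=6, (3,1) g=1 f=4, (3,2) g=2 f=4]
step 2: expand (3,2) (f=4, h=2) → closed; open now [(1,1) g=1 f=6, (3,1) g=1 f=4, (4,2) g=3 f=4]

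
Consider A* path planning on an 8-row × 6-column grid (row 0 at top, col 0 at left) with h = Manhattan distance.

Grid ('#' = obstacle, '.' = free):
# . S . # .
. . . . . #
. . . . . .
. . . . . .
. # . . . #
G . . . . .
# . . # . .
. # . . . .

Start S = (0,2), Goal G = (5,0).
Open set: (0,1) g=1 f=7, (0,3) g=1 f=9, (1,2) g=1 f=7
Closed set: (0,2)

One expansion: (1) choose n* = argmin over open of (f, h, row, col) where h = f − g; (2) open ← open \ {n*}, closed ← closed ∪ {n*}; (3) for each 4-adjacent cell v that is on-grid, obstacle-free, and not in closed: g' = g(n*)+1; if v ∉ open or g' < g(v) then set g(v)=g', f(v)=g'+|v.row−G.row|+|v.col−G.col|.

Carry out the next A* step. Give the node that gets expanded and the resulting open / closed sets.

step 1: expand (0,1) (f=7, h=6) → closed; open now [(0,3) g=1 f=9, (1,1) g=2 f=7, (1,2) g=1 f=7]

expanded=(0,1); open=[(0,3) g=1 f=9, (1,1) g=2 f=7, (1,2) g=1 f=7]; closed=[(0,1), (0,2)]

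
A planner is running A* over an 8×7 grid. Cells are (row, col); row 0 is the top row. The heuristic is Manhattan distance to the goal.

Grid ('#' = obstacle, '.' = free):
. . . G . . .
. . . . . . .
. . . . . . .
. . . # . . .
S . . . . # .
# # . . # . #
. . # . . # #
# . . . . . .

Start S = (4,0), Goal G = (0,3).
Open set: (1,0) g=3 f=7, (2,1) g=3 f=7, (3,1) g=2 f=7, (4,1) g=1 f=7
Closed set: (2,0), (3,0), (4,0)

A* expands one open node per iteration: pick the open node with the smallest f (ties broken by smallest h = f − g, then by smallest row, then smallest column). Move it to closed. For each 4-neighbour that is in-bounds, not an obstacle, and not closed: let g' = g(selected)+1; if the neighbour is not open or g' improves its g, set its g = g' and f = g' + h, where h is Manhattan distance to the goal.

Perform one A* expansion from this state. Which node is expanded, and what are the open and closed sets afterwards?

step 1: expand (1,0) (f=7, h=4) → closed; open now [(0,0) g=4 f=7, (1,1) g=4 f=7, (2,1) g=3 f=7, (3,1) g=2 f=7, (4,1) g=1 f=7]

expanded=(1,0); open=[(0,0) g=4 f=7, (1,1) g=4 f=7, (2,1) g=3 f=7, (3,1) g=2 f=7, (4,1) g=1 f=7]; closed=[(1,0), (2,0), (3,0), (4,0)]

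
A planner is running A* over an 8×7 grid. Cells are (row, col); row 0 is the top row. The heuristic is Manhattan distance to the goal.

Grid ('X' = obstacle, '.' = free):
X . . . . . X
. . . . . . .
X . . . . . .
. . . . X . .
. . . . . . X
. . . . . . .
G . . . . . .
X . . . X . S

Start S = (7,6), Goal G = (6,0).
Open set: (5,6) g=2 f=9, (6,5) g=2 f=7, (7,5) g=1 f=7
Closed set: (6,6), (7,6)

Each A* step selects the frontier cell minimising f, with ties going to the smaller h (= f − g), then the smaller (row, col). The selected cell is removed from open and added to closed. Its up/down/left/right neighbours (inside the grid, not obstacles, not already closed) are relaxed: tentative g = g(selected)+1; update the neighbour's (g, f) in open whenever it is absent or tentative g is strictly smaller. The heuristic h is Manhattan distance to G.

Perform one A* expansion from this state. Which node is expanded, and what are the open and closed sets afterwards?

step 1: expand (6,5) (f=7, h=5) → closed; open now [(5,5) g=3 f=9, (5,6) g=2 f=9, (6,4) g=3 f=7, (7,5) g=1 f=7]

expanded=(6,5); open=[(5,5) g=3 f=9, (5,6) g=2 f=9, (6,4) g=3 f=7, (7,5) g=1 f=7]; closed=[(6,5), (6,6), (7,6)]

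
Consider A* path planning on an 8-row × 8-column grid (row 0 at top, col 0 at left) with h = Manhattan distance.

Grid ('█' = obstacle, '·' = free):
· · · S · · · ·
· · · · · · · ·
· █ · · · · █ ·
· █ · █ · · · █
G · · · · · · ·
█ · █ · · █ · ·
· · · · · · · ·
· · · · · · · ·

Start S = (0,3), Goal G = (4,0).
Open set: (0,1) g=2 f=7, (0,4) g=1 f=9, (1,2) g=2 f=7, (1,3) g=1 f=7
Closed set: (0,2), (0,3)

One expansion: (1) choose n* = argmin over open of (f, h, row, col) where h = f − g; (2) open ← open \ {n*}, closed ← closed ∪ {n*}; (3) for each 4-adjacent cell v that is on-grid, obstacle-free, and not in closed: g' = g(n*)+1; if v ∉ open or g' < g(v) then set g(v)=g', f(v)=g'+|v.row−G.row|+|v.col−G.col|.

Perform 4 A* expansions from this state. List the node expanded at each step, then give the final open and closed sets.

step 1: expand (0,1) (f=7, h=5) → closed; open now [(0,0) g=3 f=7, (0,4) g=1 f=9, (1,1) g=3 f=7, (1,2) g=2 f=7, (1,3) g=1 f=7]
step 2: expand (0,0) (f=7, h=4) → closed; open now [(0,4) g=1 f=9, (1,0) g=4 f=7, (1,1) g=3 f=7, (1,2) g=2 f=7, (1,3) g=1 f=7]
step 3: expand (1,0) (f=7, h=3) → closed; open now [(0,4) g=1 f=9, (1,1) g=3 f=7, (1,2) g=2 f=7, (1,3) g=1 f=7, (2,0) g=5 f=7]
step 4: expand (2,0) (f=7, h=2) → closed; open now [(0,4) g=1 f=9, (1,1) g=3 f=7, (1,2) g=2 f=7, (1,3) g=1 f=7, (3,0) g=6 f=7]

order=[(0,1) → (0,0) → (1,0) → (2,0)]; open=[(0,4) g=1 f=9, (1,1) g=3 f=7, (1,2) g=2 f=7, (1,3) g=1 f=7, (3,0) g=6 f=7]; closed=[(0,0), (0,1), (0,2), (0,3), (1,0), (2,0)]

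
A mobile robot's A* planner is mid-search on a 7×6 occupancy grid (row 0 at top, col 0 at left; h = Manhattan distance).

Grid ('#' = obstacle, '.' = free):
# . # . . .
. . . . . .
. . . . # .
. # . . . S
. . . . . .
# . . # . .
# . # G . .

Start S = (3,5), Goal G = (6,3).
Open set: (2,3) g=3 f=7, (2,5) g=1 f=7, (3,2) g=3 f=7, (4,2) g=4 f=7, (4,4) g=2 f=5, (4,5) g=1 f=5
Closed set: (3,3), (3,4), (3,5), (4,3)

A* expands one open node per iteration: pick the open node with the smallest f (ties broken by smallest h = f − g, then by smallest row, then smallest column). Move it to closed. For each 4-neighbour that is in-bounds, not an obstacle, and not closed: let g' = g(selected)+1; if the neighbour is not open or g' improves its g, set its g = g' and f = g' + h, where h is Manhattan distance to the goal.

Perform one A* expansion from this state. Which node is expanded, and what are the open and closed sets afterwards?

expanded=(4,4); open=[(2,3) g=3 f=7, (2,5) g=1 f=7, (3,2) g=3 f=7, (4,2) g=4 f=7, (4,5) g=1 f=5, (5,4) g=3 f=5]; closed=[(3,3), (3,4), (3,5), (4,3), (4,4)]

step 1: expand (4,4) (f=5, h=3) → closed; open now [(2,3) g=3 f=7, (2,5) g=1 f=7, (3,2) g=3 f=7, (4,2) g=4 f=7, (4,5) g=1 f=5, (5,4) g=3 f=5]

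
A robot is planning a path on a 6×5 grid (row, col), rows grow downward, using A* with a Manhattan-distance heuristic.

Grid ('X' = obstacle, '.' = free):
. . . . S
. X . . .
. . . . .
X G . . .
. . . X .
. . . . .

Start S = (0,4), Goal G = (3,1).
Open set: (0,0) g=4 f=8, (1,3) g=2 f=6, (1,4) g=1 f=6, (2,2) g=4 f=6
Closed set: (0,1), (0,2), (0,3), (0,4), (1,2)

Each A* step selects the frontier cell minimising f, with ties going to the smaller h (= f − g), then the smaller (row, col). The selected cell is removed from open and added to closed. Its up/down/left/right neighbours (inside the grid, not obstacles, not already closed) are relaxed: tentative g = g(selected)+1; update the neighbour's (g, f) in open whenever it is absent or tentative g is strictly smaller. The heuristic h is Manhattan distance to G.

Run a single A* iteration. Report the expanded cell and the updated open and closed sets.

expanded=(2,2); open=[(0,0) g=4 f=8, (1,3) g=2 f=6, (1,4) g=1 f=6, (2,1) g=5 f=6, (2,3) g=5 f=8, (3,2) g=5 f=6]; closed=[(0,1), (0,2), (0,3), (0,4), (1,2), (2,2)]

step 1: expand (2,2) (f=6, h=2) → closed; open now [(0,0) g=4 f=8, (1,3) g=2 f=6, (1,4) g=1 f=6, (2,1) g=5 f=6, (2,3) g=5 f=8, (3,2) g=5 f=6]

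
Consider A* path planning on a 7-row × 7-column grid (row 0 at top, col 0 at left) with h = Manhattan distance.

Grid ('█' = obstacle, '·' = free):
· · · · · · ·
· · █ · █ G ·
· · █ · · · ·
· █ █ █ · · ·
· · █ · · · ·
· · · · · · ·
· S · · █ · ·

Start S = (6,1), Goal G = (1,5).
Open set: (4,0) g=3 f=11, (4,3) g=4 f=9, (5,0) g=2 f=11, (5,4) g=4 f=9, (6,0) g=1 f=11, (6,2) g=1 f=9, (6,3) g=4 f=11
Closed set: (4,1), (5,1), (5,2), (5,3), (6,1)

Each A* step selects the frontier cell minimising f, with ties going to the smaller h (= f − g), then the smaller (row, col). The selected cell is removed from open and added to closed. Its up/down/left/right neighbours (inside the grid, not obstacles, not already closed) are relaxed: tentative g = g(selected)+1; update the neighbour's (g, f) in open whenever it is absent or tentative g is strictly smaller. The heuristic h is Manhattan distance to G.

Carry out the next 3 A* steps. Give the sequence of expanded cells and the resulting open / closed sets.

order=[(4,3) → (4,4) → (3,4)]; open=[(2,4) g=7 f=9, (3,5) g=7 f=9, (4,0) g=3 f=11, (4,5) g=6 f=9, (5,0) g=2 f=11, (5,4) g=4 f=9, (6,0) g=1 f=11, (6,2) g=1 f=9, (6,3) g=4 f=11]; closed=[(3,4), (4,1), (4,3), (4,4), (5,1), (5,2), (5,3), (6,1)]

step 1: expand (4,3) (f=9, h=5) → closed; open now [(4,0) g=3 f=11, (4,4) g=5 f=9, (5,0) g=2 f=11, (5,4) g=4 f=9, (6,0) g=1 f=11, (6,2) g=1 f=9, (6,3) g=4 f=11]
step 2: expand (4,4) (f=9, h=4) → closed; open now [(3,4) g=6 f=9, (4,0) g=3 f=11, (4,5) g=6 f=9, (5,0) g=2 f=11, (5,4) g=4 f=9, (6,0) g=1 f=11, (6,2) g=1 f=9, (6,3) g=4 f=11]
step 3: expand (3,4) (f=9, h=3) → closed; open now [(2,4) g=7 f=9, (3,5) g=7 f=9, (4,0) g=3 f=11, (4,5) g=6 f=9, (5,0) g=2 f=11, (5,4) g=4 f=9, (6,0) g=1 f=11, (6,2) g=1 f=9, (6,3) g=4 f=11]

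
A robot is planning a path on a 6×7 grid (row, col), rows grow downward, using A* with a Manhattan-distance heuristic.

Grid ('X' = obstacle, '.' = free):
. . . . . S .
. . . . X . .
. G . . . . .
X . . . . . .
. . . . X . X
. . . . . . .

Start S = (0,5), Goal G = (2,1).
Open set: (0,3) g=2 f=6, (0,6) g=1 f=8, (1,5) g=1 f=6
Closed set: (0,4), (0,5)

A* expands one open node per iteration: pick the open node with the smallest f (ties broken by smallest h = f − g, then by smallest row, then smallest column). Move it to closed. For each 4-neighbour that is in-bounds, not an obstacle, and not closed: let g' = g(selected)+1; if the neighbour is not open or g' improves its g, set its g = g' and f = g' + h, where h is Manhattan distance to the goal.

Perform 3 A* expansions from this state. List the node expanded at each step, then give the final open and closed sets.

order=[(0,3) → (0,2) → (0,1)]; open=[(0,0) g=5 f=8, (0,6) g=1 f=8, (1,1) g=5 f=6, (1,2) g=4 f=6, (1,3) g=3 f=6, (1,5) g=1 f=6]; closed=[(0,1), (0,2), (0,3), (0,4), (0,5)]

step 1: expand (0,3) (f=6, h=4) → closed; open now [(0,2) g=3 f=6, (0,6) g=1 f=8, (1,3) g=3 f=6, (1,5) g=1 f=6]
step 2: expand (0,2) (f=6, h=3) → closed; open now [(0,1) g=4 f=6, (0,6) g=1 f=8, (1,2) g=4 f=6, (1,3) g=3 f=6, (1,5) g=1 f=6]
step 3: expand (0,1) (f=6, h=2) → closed; open now [(0,0) g=5 f=8, (0,6) g=1 f=8, (1,1) g=5 f=6, (1,2) g=4 f=6, (1,3) g=3 f=6, (1,5) g=1 f=6]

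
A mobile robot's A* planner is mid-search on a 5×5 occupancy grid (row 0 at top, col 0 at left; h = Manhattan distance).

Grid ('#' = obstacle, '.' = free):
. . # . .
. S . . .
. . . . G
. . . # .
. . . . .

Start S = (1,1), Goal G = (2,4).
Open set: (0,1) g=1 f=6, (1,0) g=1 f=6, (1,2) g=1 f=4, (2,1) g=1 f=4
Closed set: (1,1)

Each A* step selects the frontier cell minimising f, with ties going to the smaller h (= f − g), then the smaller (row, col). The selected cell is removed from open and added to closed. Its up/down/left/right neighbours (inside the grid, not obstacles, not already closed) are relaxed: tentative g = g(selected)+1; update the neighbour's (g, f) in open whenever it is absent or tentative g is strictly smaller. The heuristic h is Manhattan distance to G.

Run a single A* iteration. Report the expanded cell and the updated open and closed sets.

expanded=(1,2); open=[(0,1) g=1 f=6, (1,0) g=1 f=6, (1,3) g=2 f=4, (2,1) g=1 f=4, (2,2) g=2 f=4]; closed=[(1,1), (1,2)]

step 1: expand (1,2) (f=4, h=3) → closed; open now [(0,1) g=1 f=6, (1,0) g=1 f=6, (1,3) g=2 f=4, (2,1) g=1 f=4, (2,2) g=2 f=4]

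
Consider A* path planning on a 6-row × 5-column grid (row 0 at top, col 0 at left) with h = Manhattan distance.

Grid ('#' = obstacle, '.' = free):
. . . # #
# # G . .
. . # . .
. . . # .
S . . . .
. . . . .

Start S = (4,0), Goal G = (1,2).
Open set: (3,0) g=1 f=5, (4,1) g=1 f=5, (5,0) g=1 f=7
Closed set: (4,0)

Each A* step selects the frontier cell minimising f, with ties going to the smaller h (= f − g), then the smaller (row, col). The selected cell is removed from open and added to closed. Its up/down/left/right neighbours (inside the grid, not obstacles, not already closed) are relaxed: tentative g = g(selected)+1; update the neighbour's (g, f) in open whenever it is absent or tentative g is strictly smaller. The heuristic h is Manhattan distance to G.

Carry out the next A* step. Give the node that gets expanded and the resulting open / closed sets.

step 1: expand (3,0) (f=5, h=4) → closed; open now [(2,0) g=2 f=5, (3,1) g=2 f=5, (4,1) g=1 f=5, (5,0) g=1 f=7]

expanded=(3,0); open=[(2,0) g=2 f=5, (3,1) g=2 f=5, (4,1) g=1 f=5, (5,0) g=1 f=7]; closed=[(3,0), (4,0)]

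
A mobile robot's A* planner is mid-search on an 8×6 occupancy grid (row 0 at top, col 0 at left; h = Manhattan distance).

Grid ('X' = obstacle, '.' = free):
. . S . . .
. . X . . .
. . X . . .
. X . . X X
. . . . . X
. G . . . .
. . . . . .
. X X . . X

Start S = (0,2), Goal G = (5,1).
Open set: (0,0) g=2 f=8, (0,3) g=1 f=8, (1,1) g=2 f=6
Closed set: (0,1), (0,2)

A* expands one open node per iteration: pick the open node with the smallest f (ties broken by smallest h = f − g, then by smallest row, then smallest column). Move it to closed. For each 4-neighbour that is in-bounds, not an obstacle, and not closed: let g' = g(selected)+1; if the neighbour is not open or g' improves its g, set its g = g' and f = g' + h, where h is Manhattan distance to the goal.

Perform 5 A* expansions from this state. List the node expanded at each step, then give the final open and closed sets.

step 1: expand (1,1) (f=6, h=4) → closed; open now [(0,0) g=2 f=8, (0,3) g=1 f=8, (1,0) g=3 f=8, (2,1) g=3 f=6]
step 2: expand (2,1) (f=6, h=3) → closed; open now [(0,0) g=2 f=8, (0,3) g=1 f=8, (1,0) g=3 f=8, (2,0) g=4 f=8]
step 3: expand (2,0) (f=8, h=4) → closed; open now [(0,0) g=2 f=8, (0,3) g=1 f=8, (1,0) g=3 f=8, (3,0) g=5 f=8]
step 4: expand (3,0) (f=8, h=3) → closed; open now [(0,0) g=2 f=8, (0,3) g=1 f=8, (1,0) g=3 f=8, (4,0) g=6 f=8]
step 5: expand (4,0) (f=8, h=2) → closed; open now [(0,0) g=2 f=8, (0,3) g=1 f=8, (1,0) g=3 f=8, (4,1) g=7 f=8, (5,0) g=7 f=8]

order=[(1,1) → (2,1) → (2,0) → (3,0) → (4,0)]; open=[(0,0) g=2 f=8, (0,3) g=1 f=8, (1,0) g=3 f=8, (4,1) g=7 f=8, (5,0) g=7 f=8]; closed=[(0,1), (0,2), (1,1), (2,0), (2,1), (3,0), (4,0)]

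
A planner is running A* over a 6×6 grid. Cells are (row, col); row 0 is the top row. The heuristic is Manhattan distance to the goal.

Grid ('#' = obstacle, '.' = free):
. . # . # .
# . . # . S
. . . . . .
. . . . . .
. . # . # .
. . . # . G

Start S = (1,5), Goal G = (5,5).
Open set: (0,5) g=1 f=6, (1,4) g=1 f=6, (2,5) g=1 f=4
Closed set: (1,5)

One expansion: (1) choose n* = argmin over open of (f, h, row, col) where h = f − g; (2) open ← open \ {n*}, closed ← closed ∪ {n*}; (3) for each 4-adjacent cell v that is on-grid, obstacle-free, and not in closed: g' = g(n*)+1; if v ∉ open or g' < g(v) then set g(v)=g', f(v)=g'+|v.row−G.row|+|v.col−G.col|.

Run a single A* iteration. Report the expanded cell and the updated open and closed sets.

step 1: expand (2,5) (f=4, h=3) → closed; open now [(0,5) g=1 f=6, (1,4) g=1 f=6, (2,4) g=2 f=6, (3,5) g=2 f=4]

expanded=(2,5); open=[(0,5) g=1 f=6, (1,4) g=1 f=6, (2,4) g=2 f=6, (3,5) g=2 f=4]; closed=[(1,5), (2,5)]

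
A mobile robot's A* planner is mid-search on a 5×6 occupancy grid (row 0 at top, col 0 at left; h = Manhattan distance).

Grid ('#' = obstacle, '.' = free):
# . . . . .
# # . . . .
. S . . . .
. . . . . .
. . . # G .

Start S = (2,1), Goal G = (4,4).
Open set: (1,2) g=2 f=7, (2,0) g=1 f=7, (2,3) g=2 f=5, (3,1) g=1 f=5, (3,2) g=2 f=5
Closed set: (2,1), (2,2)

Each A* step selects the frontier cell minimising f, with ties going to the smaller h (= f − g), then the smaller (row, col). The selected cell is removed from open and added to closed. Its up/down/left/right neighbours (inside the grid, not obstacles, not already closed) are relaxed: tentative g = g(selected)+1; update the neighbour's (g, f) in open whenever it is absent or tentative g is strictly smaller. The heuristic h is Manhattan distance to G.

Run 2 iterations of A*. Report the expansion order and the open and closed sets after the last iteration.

order=[(2,3) → (2,4)]; open=[(1,2) g=2 f=7, (1,3) g=3 f=7, (1,4) g=4 f=7, (2,0) g=1 f=7, (2,5) g=4 f=7, (3,1) g=1 f=5, (3,2) g=2 f=5, (3,3) g=3 f=5, (3,4) g=4 f=5]; closed=[(2,1), (2,2), (2,3), (2,4)]

step 1: expand (2,3) (f=5, h=3) → closed; open now [(1,2) g=2 f=7, (1,3) g=3 f=7, (2,0) g=1 f=7, (2,4) g=3 f=5, (3,1) g=1 f=5, (3,2) g=2 f=5, (3,3) g=3 f=5]
step 2: expand (2,4) (f=5, h=2) → closed; open now [(1,2) g=2 f=7, (1,3) g=3 f=7, (1,4) g=4 f=7, (2,0) g=1 f=7, (2,5) g=4 f=7, (3,1) g=1 f=5, (3,2) g=2 f=5, (3,3) g=3 f=5, (3,4) g=4 f=5]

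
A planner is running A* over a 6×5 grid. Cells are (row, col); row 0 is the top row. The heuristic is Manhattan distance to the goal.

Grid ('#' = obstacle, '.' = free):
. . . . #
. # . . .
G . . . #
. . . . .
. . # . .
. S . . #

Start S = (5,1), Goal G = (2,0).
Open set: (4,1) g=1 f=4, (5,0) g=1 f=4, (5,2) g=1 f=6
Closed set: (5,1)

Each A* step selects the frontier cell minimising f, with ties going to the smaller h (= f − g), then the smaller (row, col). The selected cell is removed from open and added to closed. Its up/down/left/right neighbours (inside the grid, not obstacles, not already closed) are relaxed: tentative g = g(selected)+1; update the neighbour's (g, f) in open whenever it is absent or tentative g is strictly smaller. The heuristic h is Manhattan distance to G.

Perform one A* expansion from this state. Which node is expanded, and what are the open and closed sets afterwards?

expanded=(4,1); open=[(3,1) g=2 f=4, (4,0) g=2 f=4, (5,0) g=1 f=4, (5,2) g=1 f=6]; closed=[(4,1), (5,1)]

step 1: expand (4,1) (f=4, h=3) → closed; open now [(3,1) g=2 f=4, (4,0) g=2 f=4, (5,0) g=1 f=4, (5,2) g=1 f=6]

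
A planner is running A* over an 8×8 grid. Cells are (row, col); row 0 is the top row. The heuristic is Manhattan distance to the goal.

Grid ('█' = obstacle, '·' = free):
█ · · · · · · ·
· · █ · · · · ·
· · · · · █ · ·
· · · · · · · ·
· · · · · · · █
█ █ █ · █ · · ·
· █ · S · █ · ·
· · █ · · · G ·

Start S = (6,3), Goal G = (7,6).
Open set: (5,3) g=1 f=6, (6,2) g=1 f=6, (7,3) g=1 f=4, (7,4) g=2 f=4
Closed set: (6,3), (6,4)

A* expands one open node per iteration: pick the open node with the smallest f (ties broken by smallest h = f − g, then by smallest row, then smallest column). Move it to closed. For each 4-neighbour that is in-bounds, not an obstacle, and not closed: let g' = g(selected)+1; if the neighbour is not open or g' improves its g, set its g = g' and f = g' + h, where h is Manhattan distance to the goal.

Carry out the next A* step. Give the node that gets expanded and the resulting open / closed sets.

step 1: expand (7,4) (f=4, h=2) → closed; open now [(5,3) g=1 f=6, (6,2) g=1 f=6, (7,3) g=1 f=4, (7,5) g=3 f=4]

expanded=(7,4); open=[(5,3) g=1 f=6, (6,2) g=1 f=6, (7,3) g=1 f=4, (7,5) g=3 f=4]; closed=[(6,3), (6,4), (7,4)]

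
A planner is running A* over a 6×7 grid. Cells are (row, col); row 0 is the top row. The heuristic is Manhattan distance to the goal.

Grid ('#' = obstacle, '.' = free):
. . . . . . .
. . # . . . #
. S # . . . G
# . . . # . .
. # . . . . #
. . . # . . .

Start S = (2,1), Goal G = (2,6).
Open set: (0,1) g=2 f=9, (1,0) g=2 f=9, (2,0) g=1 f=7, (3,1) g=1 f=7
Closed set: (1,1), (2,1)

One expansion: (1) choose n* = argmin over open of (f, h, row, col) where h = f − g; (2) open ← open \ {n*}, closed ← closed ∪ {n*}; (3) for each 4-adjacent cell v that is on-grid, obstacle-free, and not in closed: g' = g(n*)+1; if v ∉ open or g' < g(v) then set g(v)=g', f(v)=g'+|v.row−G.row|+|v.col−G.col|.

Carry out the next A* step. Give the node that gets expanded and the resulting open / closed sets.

step 1: expand (2,0) (f=7, h=6) → closed; open now [(0,1) g=2 f=9, (1,0) g=2 f=9, (3,1) g=1 f=7]

expanded=(2,0); open=[(0,1) g=2 f=9, (1,0) g=2 f=9, (3,1) g=1 f=7]; closed=[(1,1), (2,0), (2,1)]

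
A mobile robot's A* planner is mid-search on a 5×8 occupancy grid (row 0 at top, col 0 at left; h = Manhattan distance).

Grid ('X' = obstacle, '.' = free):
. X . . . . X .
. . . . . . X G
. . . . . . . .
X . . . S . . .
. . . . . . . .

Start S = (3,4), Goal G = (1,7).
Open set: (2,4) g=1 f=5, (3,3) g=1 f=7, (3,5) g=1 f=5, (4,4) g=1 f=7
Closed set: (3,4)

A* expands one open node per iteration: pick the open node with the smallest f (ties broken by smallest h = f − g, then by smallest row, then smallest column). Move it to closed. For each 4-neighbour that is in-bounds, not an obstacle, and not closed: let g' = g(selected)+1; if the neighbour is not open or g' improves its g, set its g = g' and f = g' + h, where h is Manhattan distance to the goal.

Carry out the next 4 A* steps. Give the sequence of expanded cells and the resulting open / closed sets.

step 1: expand (2,4) (f=5, h=4) → closed; open now [(1,4) g=2 f=5, (2,3) g=2 f=7, (2,5) g=2 f=5, (3,3) g=1 f=7, (3,5) g=1 f=5, (4,4) g=1 f=7]
step 2: expand (1,4) (f=5, h=3) → closed; open now [(0,4) g=3 f=7, (1,3) g=3 f=7, (1,5) g=3 f=5, (2,3) g=2 f=7, (2,5) g=2 f=5, (3,3) g=1 f=7, (3,5) g=1 f=5, (4,4) g=1 f=7]
step 3: expand (1,5) (f=5, h=2) → closed; open now [(0,4) g=3 f=7, (0,5) g=4 f=7, (1,3) g=3 f=7, (2,3) g=2 f=7, (2,5) g=2 f=5, (3,3) g=1 f=7, (3,5) g=1 f=5, (4,4) g=1 f=7]
step 4: expand (2,5) (f=5, h=3) → closed; open now [(0,4) g=3 f=7, (0,5) g=4 f=7, (1,3) g=3 f=7, (2,3) g=2 f=7, (2,6) g=3 f=5, (3,3) g=1 f=7, (3,5) g=1 f=5, (4,4) g=1 f=7]

order=[(2,4) → (1,4) → (1,5) → (2,5)]; open=[(0,4) g=3 f=7, (0,5) g=4 f=7, (1,3) g=3 f=7, (2,3) g=2 f=7, (2,6) g=3 f=5, (3,3) g=1 f=7, (3,5) g=1 f=5, (4,4) g=1 f=7]; closed=[(1,4), (1,5), (2,4), (2,5), (3,4)]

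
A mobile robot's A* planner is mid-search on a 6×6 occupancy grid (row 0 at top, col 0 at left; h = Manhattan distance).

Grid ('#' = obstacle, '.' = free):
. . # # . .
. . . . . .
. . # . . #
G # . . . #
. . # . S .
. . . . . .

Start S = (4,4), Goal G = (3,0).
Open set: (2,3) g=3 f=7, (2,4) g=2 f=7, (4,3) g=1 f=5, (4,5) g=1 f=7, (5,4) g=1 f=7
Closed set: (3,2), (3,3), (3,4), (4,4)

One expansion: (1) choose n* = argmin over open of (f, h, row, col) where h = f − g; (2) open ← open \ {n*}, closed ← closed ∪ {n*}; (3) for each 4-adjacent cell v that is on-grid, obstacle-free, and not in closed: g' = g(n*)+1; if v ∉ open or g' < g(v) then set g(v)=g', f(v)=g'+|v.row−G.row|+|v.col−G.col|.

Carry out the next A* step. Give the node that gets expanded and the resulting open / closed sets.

step 1: expand (4,3) (f=5, h=4) → closed; open now [(2,3) g=3 f=7, (2,4) g=2 f=7, (4,5) g=1 f=7, (5,3) g=2 f=7, (5,4) g=1 f=7]

expanded=(4,3); open=[(2,3) g=3 f=7, (2,4) g=2 f=7, (4,5) g=1 f=7, (5,3) g=2 f=7, (5,4) g=1 f=7]; closed=[(3,2), (3,3), (3,4), (4,3), (4,4)]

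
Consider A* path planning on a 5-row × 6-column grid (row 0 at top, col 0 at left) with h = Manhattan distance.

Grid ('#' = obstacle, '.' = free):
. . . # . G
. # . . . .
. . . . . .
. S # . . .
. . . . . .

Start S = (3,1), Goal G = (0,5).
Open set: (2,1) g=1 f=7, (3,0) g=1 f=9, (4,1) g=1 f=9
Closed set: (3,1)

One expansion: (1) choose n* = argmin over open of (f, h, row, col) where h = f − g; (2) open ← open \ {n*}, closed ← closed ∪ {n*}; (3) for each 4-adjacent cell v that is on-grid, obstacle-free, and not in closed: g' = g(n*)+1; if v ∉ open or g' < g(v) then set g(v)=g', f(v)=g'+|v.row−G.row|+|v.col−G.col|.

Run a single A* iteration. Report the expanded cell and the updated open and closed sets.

step 1: expand (2,1) (f=7, h=6) → closed; open now [(2,0) g=2 f=9, (2,2) g=2 f=7, (3,0) g=1 f=9, (4,1) g=1 f=9]

expanded=(2,1); open=[(2,0) g=2 f=9, (2,2) g=2 f=7, (3,0) g=1 f=9, (4,1) g=1 f=9]; closed=[(2,1), (3,1)]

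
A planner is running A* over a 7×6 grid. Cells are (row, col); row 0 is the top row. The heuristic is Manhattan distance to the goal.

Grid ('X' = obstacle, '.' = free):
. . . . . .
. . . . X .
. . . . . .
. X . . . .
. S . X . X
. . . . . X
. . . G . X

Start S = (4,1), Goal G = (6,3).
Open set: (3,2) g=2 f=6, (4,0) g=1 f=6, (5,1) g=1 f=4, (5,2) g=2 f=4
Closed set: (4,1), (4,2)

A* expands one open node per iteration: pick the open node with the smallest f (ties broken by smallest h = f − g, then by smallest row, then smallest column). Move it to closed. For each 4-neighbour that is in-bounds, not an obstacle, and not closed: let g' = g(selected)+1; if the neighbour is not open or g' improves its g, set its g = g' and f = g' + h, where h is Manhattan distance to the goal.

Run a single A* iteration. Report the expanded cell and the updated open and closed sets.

step 1: expand (5,2) (f=4, h=2) → closed; open now [(3,2) g=2 f=6, (4,0) g=1 f=6, (5,1) g=1 f=4, (5,3) g=3 f=4, (6,2) g=3 f=4]

expanded=(5,2); open=[(3,2) g=2 f=6, (4,0) g=1 f=6, (5,1) g=1 f=4, (5,3) g=3 f=4, (6,2) g=3 f=4]; closed=[(4,1), (4,2), (5,2)]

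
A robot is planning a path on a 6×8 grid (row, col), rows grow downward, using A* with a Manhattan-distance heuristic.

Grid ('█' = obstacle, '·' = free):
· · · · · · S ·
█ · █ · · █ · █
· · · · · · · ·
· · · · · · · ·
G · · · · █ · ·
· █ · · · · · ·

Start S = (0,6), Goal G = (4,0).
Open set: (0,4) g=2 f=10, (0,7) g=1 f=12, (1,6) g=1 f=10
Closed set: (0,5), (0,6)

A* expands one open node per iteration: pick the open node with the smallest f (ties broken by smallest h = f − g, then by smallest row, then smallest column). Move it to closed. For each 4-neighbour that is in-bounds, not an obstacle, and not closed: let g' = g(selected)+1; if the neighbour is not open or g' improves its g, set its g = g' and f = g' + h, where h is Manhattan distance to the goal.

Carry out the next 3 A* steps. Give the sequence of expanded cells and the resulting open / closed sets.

order=[(0,4) → (0,3) → (0,2)]; open=[(0,1) g=5 f=10, (0,7) g=1 f=12, (1,3) g=4 f=10, (1,4) g=3 f=10, (1,6) g=1 f=10]; closed=[(0,2), (0,3), (0,4), (0,5), (0,6)]

step 1: expand (0,4) (f=10, h=8) → closed; open now [(0,3) g=3 f=10, (0,7) g=1 f=12, (1,4) g=3 f=10, (1,6) g=1 f=10]
step 2: expand (0,3) (f=10, h=7) → closed; open now [(0,2) g=4 f=10, (0,7) g=1 f=12, (1,3) g=4 f=10, (1,4) g=3 f=10, (1,6) g=1 f=10]
step 3: expand (0,2) (f=10, h=6) → closed; open now [(0,1) g=5 f=10, (0,7) g=1 f=12, (1,3) g=4 f=10, (1,4) g=3 f=10, (1,6) g=1 f=10]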